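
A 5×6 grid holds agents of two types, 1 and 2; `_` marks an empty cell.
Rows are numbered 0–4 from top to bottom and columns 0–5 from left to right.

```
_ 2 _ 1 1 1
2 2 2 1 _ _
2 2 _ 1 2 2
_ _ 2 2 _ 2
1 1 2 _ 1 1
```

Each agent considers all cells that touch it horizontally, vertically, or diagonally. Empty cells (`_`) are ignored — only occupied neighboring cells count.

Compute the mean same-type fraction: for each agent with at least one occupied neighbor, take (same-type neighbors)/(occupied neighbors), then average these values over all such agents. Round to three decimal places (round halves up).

0.719

Row 0: (0,1)2 3/3 · (0,3)1 2/3 · (0,4)1 3/3 · (0,5)1 1/1
Row 1: (1,0)2 4/4 · (1,1)2 5/5 · (1,2)2 3/6 · (1,3)1 3/5
Row 2: (2,0)2 3/3 · (2,1)2 5/5 · (2,3)1 1/5 · (2,4)2 3/5 · (2,5)2 2/2
Row 3: (3,2)2 3/5 · (3,3)2 3/5 · (3,5)2 2/4
Row 4: (4,0)1 1/1 · (4,1)1 1/3 · (4,2)2 2/3 · (4,4)1 1/3 · (4,5)1 1/2
Sum over 21 agents: 3/3 + 2/3 + 3/3 + 1/1 + 4/4 + 5/5 + 3/6 + 3/5 + 3/3 + 5/5 + 1/5 + 3/5 + 2/2 + 3/5 + 3/5 + 2/4 + 1/1 + 1/3 + 2/3 + 1/3 + 1/2 = 151/10; mean = 151/10 ÷ 21 = 151/210 = 0.719047… → 0.719.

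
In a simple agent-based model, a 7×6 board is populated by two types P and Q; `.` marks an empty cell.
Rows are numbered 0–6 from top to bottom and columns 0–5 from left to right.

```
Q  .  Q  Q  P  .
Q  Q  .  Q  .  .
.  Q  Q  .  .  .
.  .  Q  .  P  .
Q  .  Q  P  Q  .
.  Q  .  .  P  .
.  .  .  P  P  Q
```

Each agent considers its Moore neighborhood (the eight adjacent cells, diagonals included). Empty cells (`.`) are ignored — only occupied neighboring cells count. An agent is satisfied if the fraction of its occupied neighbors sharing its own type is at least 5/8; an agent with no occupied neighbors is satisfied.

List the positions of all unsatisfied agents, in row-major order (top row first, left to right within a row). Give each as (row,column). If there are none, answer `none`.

Row 0: (0,0)Q 2/2 ok · (0,2)Q 3/3 ok · (0,3)Q 2/3 ok · (0,4)P 0/2 unhappy
Row 1: (1,0)Q 3/3 ok · (1,1)Q 5/5 ok · (1,3)Q 3/4 ok
Row 2: (2,1)Q 4/4 ok · (2,2)Q 4/4 ok
Row 3: (3,2)Q 3/4 ok · (3,4)P 1/2 unhappy
Row 4: (4,0)Q 1/1 ok · (4,2)Q 2/3 ok · (4,3)P 2/5 unhappy · (4,4)Q 0/3 unhappy
Row 5: (5,1)Q 2/2 ok · (5,4)P 3/5 unhappy
Row 6: (6,3)P 2/2 ok · (6,4)P 2/3 ok · (6,5)Q 0/2 unhappy

(0,4), (3,4), (4,3), (4,4), (5,4), (6,5)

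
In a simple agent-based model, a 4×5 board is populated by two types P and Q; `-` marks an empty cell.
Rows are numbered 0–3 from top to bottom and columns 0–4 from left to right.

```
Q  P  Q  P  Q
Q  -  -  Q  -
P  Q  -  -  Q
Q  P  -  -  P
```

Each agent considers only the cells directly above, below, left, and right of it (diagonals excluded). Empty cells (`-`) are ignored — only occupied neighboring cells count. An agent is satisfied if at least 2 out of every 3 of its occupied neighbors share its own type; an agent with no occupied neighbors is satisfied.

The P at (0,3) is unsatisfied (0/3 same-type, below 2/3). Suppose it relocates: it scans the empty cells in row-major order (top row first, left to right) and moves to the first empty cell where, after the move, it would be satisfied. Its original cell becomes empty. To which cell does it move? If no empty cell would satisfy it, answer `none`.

Vacating (0,3). Empty cells in order:
  (1,1): 1/3 same-type → still unsatisfied.
  (1,2): 0/2 same-type → still unsatisfied.
  (1,4): 0/3 same-type → still unsatisfied.
  (2,2): 0/1 same-type → still unsatisfied.
  (2,3): 0/2 same-type → still unsatisfied.
  (3,2): 1/1 same-type → satisfied — stop here.

(3,2)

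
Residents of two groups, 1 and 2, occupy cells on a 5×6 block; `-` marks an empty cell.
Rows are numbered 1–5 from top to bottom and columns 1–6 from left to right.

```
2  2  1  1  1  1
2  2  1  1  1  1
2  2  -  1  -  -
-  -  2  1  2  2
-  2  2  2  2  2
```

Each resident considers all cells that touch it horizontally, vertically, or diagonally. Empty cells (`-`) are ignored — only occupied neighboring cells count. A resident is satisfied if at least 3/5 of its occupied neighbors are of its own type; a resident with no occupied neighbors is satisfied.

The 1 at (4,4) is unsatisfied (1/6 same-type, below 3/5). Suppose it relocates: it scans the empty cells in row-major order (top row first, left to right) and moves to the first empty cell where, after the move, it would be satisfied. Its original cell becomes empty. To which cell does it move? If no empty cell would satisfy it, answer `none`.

(3,5)

Vacating (4,4). Empty cells in order:
  (3,3): 3/6 same-type → still unsatisfied.
  (3,5): 4/6 same-type → satisfied — stop here.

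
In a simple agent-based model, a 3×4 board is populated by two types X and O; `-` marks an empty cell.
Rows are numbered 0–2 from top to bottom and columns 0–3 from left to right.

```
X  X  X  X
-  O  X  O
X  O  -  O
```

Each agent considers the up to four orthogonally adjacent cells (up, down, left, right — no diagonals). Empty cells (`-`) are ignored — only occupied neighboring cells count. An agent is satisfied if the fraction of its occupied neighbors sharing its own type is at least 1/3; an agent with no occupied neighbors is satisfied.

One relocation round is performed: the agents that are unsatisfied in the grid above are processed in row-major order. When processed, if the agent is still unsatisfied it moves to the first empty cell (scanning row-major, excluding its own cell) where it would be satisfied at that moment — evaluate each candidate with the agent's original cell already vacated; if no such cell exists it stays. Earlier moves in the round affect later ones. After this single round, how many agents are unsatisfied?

Initially unsatisfied (in order): (2,0).
  (2,0) → (1,0).
Resulting grid:
X X X X
X O X O
- O - O
Unsatisfied now: (1,1).

1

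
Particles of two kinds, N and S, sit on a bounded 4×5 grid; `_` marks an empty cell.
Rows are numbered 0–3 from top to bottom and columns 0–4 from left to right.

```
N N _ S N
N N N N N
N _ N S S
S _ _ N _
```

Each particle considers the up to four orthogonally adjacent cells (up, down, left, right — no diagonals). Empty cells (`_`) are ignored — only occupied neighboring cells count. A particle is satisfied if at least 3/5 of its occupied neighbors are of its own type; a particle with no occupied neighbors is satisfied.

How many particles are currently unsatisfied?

Row 0: (0,0)N 2/2 ok · (0,1)N 2/2 ok · (0,3)S 0/2 unhappy · (0,4)N 1/2 unhappy
Row 1: (1,0)N 3/3 ok · (1,1)N 3/3 ok · (1,2)N 3/3 ok · (1,3)N 2/4 unhappy · (1,4)N 2/3 ok
Row 2: (2,0)N 1/2 unhappy · (2,2)N 1/2 unhappy · (2,3)S 1/4 unhappy · (2,4)S 1/2 unhappy
Row 3: (3,0)S 0/1 unhappy · (3,3)N 0/1 unhappy
Unsatisfied: (0,3), (0,4), (1,3), (2,0), (2,2), (2,3), (2,4), (3,0), (3,3) — 9 in total.

9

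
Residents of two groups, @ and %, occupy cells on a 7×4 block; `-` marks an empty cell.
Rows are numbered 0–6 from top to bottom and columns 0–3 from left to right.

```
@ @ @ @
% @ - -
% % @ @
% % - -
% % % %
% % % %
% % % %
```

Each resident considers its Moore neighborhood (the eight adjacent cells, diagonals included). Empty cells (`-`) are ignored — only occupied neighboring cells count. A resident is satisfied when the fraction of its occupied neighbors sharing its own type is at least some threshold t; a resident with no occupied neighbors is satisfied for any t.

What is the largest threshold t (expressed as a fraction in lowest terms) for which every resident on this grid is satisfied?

2/5

(0,0)@ 2/3
(0,1)@ 3/4
(0,2)@ 3/3
(0,3)@ 1/1
(1,0)% 2/5
(1,1)@ 4/7
(2,0)% 4/5
(2,1)% 4/6
(2,2)@ 2/4
(2,3)@ 1/1
(3,0)% 5/5
(3,1)% 6/7
(4,0)% 5/5
(4,1)% 7/7
(4,2)% 6/6
(4,3)% 3/3
(5,0)% 5/5
(5,1)% 8/8
(5,2)% 8/8
(5,3)% 5/5
(6,0)% 3/3
(6,1)% 5/5
(6,2)% 5/5
(6,3)% 3/3
The smallest same-type fraction is 2/5 at (1,0), which reduces to 2/5. Any threshold above that leaves this resident unsatisfied.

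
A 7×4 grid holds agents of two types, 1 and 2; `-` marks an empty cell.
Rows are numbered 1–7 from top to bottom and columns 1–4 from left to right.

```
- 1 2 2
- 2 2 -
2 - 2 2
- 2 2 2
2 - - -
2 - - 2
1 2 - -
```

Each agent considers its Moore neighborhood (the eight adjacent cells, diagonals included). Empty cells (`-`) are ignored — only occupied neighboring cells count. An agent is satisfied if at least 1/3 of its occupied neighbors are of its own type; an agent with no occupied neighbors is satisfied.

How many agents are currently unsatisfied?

2

(1,2)1 0/3 unhappy
(1,3)2 3/4 ok
(1,4)2 2/2 ok
(2,2)2 4/5 ok
(2,3)2 5/6 ok
(3,1)2 2/2 ok
(3,3)2 6/6 ok
(3,4)2 4/4 ok
(4,2)2 4/4 ok
(4,3)2 4/4 ok
(4,4)2 3/3 ok
(5,1)2 2/2 ok
(6,1)2 2/3 ok
(6,4)2 0/0 ok
(7,1)1 0/2 unhappy
(7,2)2 1/2 ok
Unsatisfied: (1,2), (7,1) — 2 in total.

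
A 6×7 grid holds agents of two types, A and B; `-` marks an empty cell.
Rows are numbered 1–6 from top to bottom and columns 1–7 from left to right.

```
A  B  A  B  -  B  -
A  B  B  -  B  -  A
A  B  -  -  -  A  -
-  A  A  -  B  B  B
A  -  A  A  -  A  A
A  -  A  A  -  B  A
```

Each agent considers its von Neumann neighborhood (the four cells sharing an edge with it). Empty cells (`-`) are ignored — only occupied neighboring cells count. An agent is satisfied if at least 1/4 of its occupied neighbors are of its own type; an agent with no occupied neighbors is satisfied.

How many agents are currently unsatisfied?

4

(1,1)A 1/2 ok
(1,2)B 1/3 ok
(1,3)A 0/3 unhappy
(1,4)B 0/1 unhappy
(1,6)B 0/0 ok
(2,1)A 2/3 ok
(2,2)B 3/4 ok
(2,3)B 1/2 ok
(2,5)B 0/0 ok
(2,7)A 0/0 ok
(3,1)A 1/2 ok
(3,2)B 1/3 ok
(3,6)A 0/1 unhappy
(4,2)A 1/2 ok
(4,3)A 2/2 ok
(4,5)B 1/1 ok
(4,6)B 2/4 ok
(4,7)B 1/2 ok
(5,1)A 1/1 ok
(5,3)A 3/3 ok
(5,4)A 2/2 ok
(5,6)A 1/3 ok
(5,7)A 2/3 ok
(6,1)A 1/1 ok
(6,3)A 2/2 ok
(6,4)A 2/2 ok
(6,6)B 0/2 unhappy
(6,7)A 1/2 ok
Unsatisfied: (1,3), (1,4), (3,6), (6,6) — 4 in total.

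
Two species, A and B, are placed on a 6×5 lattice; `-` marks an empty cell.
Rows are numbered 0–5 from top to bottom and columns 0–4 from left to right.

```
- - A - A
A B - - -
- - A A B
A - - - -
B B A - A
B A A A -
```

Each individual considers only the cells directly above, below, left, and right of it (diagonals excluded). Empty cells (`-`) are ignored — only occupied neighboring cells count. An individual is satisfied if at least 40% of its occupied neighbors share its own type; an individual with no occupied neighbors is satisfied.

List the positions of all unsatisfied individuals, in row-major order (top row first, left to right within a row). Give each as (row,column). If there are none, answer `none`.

(1,0), (1,1), (2,4), (3,0), (4,1), (5,1)

Row 0: (0,2)A 0/0 ok · (0,4)A 0/0 ok
Row 1: (1,0)A 0/1 unhappy · (1,1)B 0/1 unhappy
Row 2: (2,2)A 1/1 ok · (2,3)A 1/2 ok · (2,4)B 0/1 unhappy
Row 3: (3,0)A 0/1 unhappy
Row 4: (4,0)B 2/3 ok · (4,1)B 1/3 unhappy · (4,2)A 1/2 ok · (4,4)A 0/0 ok
Row 5: (5,0)B 1/2 ok · (5,1)A 1/3 unhappy · (5,2)A 3/3 ok · (5,3)A 1/1 ok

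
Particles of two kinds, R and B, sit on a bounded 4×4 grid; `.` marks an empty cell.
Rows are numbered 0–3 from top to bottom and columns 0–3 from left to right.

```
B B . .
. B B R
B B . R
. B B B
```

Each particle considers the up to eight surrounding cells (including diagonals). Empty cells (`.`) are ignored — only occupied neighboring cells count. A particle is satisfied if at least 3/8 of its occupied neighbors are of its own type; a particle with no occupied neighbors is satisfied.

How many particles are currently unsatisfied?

(0,0)B 2/2 satisfied
(0,1)B 3/3 satisfied
(1,1)B 5/5 satisfied
(1,2)B 3/5 satisfied
(1,3)R 1/2 satisfied
(2,0)B 3/3 satisfied
(2,1)B 5/5 satisfied
(2,3)R 1/4 not
(3,1)B 3/3 satisfied
(3,2)B 3/4 satisfied
(3,3)B 1/2 satisfied
Unsatisfied: (2,3) — 1 in total.

1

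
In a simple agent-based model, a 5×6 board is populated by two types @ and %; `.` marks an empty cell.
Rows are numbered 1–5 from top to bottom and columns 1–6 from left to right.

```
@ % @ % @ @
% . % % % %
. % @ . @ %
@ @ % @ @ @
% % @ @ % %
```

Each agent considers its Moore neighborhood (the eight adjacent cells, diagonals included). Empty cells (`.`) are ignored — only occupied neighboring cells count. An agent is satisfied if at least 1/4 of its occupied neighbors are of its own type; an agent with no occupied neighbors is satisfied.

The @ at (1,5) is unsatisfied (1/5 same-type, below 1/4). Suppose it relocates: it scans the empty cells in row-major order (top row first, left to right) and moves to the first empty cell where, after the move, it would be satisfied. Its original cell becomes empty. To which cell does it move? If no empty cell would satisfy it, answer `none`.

Vacating (1,5). Empty cells in order:
  (2,2): 3/7 same-type → satisfied — stop here.

(2,2)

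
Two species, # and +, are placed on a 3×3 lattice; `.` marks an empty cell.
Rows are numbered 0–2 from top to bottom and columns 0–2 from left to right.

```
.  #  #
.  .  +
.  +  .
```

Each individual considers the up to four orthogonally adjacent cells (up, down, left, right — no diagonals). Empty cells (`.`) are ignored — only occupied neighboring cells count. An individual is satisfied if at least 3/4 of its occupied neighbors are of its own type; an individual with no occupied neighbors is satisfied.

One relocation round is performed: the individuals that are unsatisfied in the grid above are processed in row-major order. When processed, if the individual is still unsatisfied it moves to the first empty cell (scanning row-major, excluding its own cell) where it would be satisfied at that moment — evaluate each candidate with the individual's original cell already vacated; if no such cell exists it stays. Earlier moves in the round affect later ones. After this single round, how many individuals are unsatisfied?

Initially unsatisfied (in order): (0,2), (1,2).
  (0,2) → (0,0).
  (1,2): now satisfied by earlier moves; stays.
Resulting grid:
# # .
. . +
. + .
All satisfied now.

0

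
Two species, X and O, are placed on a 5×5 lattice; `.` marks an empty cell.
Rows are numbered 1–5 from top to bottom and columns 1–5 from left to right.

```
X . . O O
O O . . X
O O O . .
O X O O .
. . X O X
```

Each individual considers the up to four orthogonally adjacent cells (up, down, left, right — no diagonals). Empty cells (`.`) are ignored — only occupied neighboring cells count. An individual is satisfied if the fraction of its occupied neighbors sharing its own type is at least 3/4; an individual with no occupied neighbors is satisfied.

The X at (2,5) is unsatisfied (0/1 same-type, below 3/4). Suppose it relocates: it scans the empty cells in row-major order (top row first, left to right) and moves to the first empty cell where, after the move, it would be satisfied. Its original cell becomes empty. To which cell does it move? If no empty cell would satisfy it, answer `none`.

(3,5)

Vacating (2,5). Empty cells in order:
  (1,2): 1/2 same-type → still unsatisfied.
  (1,3): 0/1 same-type → still unsatisfied.
  (2,3): 0/2 same-type → still unsatisfied.
  (2,4): 0/1 same-type → still unsatisfied.
  (3,4): 0/2 same-type → still unsatisfied.
  (3,5): 0/0 same-type → satisfied — stop here.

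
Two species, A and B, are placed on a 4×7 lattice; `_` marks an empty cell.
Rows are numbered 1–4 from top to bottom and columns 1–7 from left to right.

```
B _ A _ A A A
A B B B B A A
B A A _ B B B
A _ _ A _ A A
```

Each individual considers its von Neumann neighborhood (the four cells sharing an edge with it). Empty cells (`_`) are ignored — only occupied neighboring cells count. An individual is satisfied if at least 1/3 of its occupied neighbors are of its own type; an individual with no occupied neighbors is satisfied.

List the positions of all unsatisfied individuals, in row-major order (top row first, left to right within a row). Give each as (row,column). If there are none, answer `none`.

Row 1: (1,1)B 0/1 unhappy · (1,3)A 0/1 unhappy · (1,5)A 1/2 ok · (1,6)A 3/3 ok · (1,7)A 2/2 ok
Row 2: (2,1)A 0/3 unhappy · (2,2)B 1/3 ok · (2,3)B 2/4 ok · (2,4)B 2/2 ok · (2,5)B 2/4 ok · (2,6)A 2/4 ok · (2,7)A 2/3 ok
Row 3: (3,1)B 0/3 unhappy · (3,2)A 1/3 ok · (3,3)A 1/2 ok · (3,5)B 2/2 ok · (3,6)B 2/4 ok · (3,7)B 1/3 ok
Row 4: (4,1)A 0/1 unhappy · (4,4)A 0/0 ok · (4,6)A 1/2 ok · (4,7)A 1/2 ok

(1,1), (1,3), (2,1), (3,1), (4,1)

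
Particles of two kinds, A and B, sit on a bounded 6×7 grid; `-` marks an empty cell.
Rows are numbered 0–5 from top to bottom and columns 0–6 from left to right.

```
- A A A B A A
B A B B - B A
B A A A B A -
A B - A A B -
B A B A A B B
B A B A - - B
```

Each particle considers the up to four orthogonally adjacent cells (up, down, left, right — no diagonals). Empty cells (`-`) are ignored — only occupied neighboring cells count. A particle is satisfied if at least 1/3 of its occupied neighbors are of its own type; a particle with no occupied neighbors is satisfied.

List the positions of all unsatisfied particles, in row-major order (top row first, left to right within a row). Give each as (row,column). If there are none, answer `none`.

(0,1)A 2/2 ✓
(0,2)A 2/3 ✓
(0,3)A 1/3 ✓
(0,4)B 0/2 ✗
(0,5)A 1/3 ✓
(0,6)A 2/2 ✓
(1,0)B 1/2 ✓
(1,1)A 2/4 ✓
(1,2)B 1/4 ✗
(1,3)B 1/3 ✓
(1,5)B 0/3 ✗
(1,6)A 1/2 ✓
(2,0)B 1/3 ✓
(2,1)A 2/4 ✓
(2,2)A 2/3 ✓
(2,3)A 2/4 ✓
(2,4)B 0/3 ✗
(2,5)A 0/3 ✗
(3,0)A 0/3 ✗
(3,1)B 0/3 ✗
(3,3)A 3/3 ✓
(3,4)A 2/4 ✓
(3,5)B 1/3 ✓
(4,0)B 1/3 ✓
(4,1)A 1/4 ✗
(4,2)B 1/3 ✓
(4,3)A 3/4 ✓
(4,4)A 2/3 ✓
(4,5)B 2/3 ✓
(4,6)B 2/2 ✓
(5,0)B 1/2 ✓
(5,1)A 1/3 ✓
(5,2)B 1/3 ✓
(5,3)A 1/2 ✓
(5,6)B 1/1 ✓

(0,4), (1,2), (1,5), (2,4), (2,5), (3,0), (3,1), (4,1)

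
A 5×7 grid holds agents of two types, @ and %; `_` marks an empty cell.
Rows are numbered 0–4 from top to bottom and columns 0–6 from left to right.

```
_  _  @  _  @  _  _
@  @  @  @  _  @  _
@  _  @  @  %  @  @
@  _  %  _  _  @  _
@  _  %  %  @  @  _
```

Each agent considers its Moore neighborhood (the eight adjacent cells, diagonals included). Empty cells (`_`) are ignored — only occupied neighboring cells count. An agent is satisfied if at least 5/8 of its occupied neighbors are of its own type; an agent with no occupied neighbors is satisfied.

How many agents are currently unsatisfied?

Row 0: (0,2)@ 3/3 satisfied · (0,4)@ 2/2 satisfied
Row 1: (1,0)@ 2/2 satisfied · (1,1)@ 5/5 satisfied · (1,2)@ 5/5 satisfied · (1,3)@ 5/6 satisfied · (1,5)@ 3/4 satisfied
Row 2: (2,0)@ 3/3 satisfied · (2,2)@ 4/5 satisfied · (2,3)@ 3/5 not · (2,4)% 0/5 not · (2,5)@ 3/4 satisfied · (2,6)@ 3/3 satisfied
Row 3: (3,0)@ 2/2 satisfied · (3,2)% 2/4 not · (3,5)@ 4/5 satisfied
Row 4: (4,0)@ 1/1 satisfied · (4,2)% 2/2 satisfied · (4,3)% 2/3 satisfied · (4,4)@ 2/3 satisfied · (4,5)@ 2/2 satisfied
Unsatisfied: (2,3), (2,4), (3,2) — 3 in total.

3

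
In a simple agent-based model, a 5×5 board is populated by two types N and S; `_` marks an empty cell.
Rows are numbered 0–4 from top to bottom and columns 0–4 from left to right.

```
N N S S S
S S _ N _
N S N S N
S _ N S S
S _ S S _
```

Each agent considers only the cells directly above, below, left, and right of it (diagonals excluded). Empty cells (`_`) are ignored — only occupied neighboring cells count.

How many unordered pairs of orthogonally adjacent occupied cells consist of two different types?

Scan each occupied cell's neighbors to the right and below so each pair is counted once.
Row 0: N(0,0)–N(0,1)= N(0,0)–S(1,0)≠ N(0,1)–S(0,2)≠ N(0,1)–S(1,1)≠ S(0,2)–S(0,3)= S(0,3)–S(0,4)= S(0,3)–N(1,3)≠  → 4/7 unlike.
Row 1: S(1,0)–S(1,1)= S(1,0)–N(2,0)≠ S(1,1)–S(2,1)= N(1,3)–S(2,3)≠  → 2/4 unlike.
Row 2: N(2,0)–S(2,1)≠ N(2,0)–S(3,0)≠ S(2,1)–N(2,2)≠ N(2,2)–S(2,3)≠ N(2,2)–N(3,2)= S(2,3)–N(2,4)≠ S(2,3)–S(3,3)= N(2,4)–S(3,4)≠  → 6/8 unlike.
Row 3: S(3,0)–S(4,0)= N(3,2)–S(3,3)≠ N(3,2)–S(4,2)≠ S(3,3)–S(3,4)= S(3,3)–S(4,3)=  → 2/5 unlike.
Row 4: S(4,2)–S(4,3)=  → 0/1 unlike.
Total adjacent occupied pairs: 25; unlike-type pairs: 14.

14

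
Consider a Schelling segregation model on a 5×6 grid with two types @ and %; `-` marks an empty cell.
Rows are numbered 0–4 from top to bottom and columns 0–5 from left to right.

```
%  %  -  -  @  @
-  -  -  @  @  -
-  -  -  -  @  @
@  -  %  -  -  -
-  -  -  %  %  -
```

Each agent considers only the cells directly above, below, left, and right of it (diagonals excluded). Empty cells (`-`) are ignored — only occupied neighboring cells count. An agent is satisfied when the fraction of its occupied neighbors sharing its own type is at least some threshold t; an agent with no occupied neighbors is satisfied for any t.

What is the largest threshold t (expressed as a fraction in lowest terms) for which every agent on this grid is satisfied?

1/1

(0,0)% 1/1
(0,1)% 1/1
(0,4)@ 2/2
(0,5)@ 1/1
(1,3)@ 1/1
(1,4)@ 3/3
(2,4)@ 2/2
(2,5)@ 1/1
(3,0)@ — no occupied neighbors
(3,2)% — no occupied neighbors
(4,3)% 1/1
(4,4)% 1/1
The smallest same-type fraction is 1/1 at (0,0), which reduces to 1/1. Any threshold above that leaves this agent unsatisfied.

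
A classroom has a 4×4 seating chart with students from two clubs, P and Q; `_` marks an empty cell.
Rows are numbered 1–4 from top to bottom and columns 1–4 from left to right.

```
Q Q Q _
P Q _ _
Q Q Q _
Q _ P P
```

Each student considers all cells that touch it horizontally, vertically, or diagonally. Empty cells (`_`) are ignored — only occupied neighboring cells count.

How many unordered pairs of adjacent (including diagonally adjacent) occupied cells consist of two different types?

8

Scan each occupied cell's neighbors to the right and below (and the two forward diagonals) so each pair is counted once.
From row 1: 2 unlike of 7 pairs (running 2/7).
From row 2: 3 unlike of 6 pairs (running 5/13).
From row 3: 3 unlike of 7 pairs (running 8/20).
From row 4: 0 unlike of 1 pairs (running 8/21).
Total adjacent occupied pairs: 21; unlike-type pairs: 8.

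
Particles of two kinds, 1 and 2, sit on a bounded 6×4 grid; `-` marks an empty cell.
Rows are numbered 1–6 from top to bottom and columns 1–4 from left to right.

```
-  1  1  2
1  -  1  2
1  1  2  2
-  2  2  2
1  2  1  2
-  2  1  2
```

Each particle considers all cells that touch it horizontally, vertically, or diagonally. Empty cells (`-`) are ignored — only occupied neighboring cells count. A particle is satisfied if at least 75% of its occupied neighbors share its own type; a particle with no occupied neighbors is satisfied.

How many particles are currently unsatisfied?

15

Row 1: (1,2)1 3/3 satisfied · (1,3)1 2/4 not · (1,4)2 1/3 not
Row 2: (2,1)1 3/3 satisfied · (2,3)1 3/7 not · (2,4)2 3/5 not
Row 3: (3,1)1 2/3 not · (3,2)1 3/6 not · (3,3)2 5/7 not · (3,4)2 4/5 satisfied
Row 4: (4,2)2 3/7 not · (4,3)2 6/8 satisfied · (4,4)2 4/5 satisfied
Row 5: (5,1)1 0/3 not · (5,2)2 3/6 not · (5,3)1 1/8 not · (5,4)2 3/5 not
Row 6: (6,2)2 1/4 not · (6,3)1 1/5 not · (6,4)2 1/3 not
Unsatisfied: (1,3), (1,4), (2,3), (2,4), (3,1), (3,2), (3,3), (4,2), (5,1), (5,2), (5,3), (5,4), (6,2), (6,3), (6,4) — 15 in total.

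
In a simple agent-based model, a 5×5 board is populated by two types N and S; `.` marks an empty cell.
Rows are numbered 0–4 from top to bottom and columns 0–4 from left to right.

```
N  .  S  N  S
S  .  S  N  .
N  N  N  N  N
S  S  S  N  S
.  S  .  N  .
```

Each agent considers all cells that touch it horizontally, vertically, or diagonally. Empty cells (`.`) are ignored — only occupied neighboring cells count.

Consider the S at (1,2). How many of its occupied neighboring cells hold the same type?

Occupied neighbors of (1,2): (0,2)=S, (0,3)=N, (1,3)=N, (2,1)=N, (2,2)=N, (2,3)=N.
Same type (S): 1 of 6.

1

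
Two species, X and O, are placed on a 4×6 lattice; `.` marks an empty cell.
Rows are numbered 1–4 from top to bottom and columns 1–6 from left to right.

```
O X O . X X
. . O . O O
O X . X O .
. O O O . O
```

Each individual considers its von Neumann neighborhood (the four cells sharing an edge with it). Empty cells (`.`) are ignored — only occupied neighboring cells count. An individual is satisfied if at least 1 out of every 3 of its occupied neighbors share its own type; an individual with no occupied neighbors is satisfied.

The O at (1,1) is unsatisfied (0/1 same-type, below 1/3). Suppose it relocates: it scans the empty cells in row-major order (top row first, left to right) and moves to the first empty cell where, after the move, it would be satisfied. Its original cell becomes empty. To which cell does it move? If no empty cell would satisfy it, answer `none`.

(1,4)

Vacating (1,1). Empty cells in order:
  (1,4): 1/2 same-type → satisfied — stop here.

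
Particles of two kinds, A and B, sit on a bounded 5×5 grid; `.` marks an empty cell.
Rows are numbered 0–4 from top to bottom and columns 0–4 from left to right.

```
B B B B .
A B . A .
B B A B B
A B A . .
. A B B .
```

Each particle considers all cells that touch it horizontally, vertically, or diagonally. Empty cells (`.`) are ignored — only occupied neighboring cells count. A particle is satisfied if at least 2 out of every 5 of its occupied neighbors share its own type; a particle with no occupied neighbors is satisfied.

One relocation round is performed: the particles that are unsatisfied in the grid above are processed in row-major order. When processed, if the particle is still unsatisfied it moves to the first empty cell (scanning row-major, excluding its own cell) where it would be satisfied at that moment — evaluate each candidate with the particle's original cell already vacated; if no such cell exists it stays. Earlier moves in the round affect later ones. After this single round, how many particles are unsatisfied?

Initially unsatisfied (in order): (1,0), (1,3), (2,2), (2,3), (3,0), (3,2).
  (1,0) → (0,4).
  (1,3) → (4,0).
  (2,2): no empty cell satisfies it; stays.
  (2,3) → (1,0).
  (3,0): now satisfied by earlier moves; stays.
  (3,2) → (1,3).
Resulting grid:
B B B B A
B B . A .
B B A . B
A B . . .
A A B B .
Unsatisfied now: (0,3), (2,2), (2,4).

3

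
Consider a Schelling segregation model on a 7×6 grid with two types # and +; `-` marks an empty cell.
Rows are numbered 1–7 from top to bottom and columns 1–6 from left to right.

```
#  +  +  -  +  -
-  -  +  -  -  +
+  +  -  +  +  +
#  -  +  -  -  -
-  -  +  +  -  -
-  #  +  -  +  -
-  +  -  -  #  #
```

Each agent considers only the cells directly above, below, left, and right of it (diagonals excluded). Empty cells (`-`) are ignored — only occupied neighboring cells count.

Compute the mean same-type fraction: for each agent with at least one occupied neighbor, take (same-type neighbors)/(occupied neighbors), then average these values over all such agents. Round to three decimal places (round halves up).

0.650

(1,1)# 0/1
(1,2)+ 1/2
(1,3)+ 2/2
(1,5)+ — no occupied neighbors
(2,3)+ 1/1
(2,6)+ 1/1
(3,1)+ 1/2
(3,2)+ 1/1
(3,4)+ 1/1
(3,5)+ 2/2
(3,6)+ 2/2
(4,1)# 0/1
(4,3)+ 1/1
(5,3)+ 3/3
(5,4)+ 1/1
(6,2)# 0/2
(6,3)+ 1/2
(6,5)+ 0/1
(7,2)+ 0/1
(7,5)# 1/2
(7,6)# 1/1
Sum over 20 agents: 0/1 + 1/2 + 2/2 + 1/1 + 1/1 + 1/2 + 1/1 + 1/1 + 2/2 + 2/2 + 0/1 + 1/1 + 3/3 + 1/1 + 0/2 + 1/2 + 0/1 + 0/1 + 1/2 + 1/1 = 13; mean = 13 ÷ 20 = 13/20 = 0.65 → 0.650.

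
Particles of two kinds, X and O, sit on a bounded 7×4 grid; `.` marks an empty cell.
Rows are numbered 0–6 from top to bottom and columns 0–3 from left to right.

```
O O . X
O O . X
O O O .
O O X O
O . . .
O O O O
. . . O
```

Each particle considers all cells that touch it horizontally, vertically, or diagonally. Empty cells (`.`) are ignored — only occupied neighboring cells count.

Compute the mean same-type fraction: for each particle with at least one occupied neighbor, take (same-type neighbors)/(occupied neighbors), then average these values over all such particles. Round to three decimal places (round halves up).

0.861

Row 0: (0,0)O 3/3 · (0,1)O 3/3 · (0,3)X 1/1
Row 1: (1,0)O 5/5 · (1,1)O 6/6 · (1,3)X 1/2
Row 2: (2,0)O 5/5 · (2,1)O 6/7 · (2,2)O 4/6
Row 3: (3,0)O 4/4 · (3,1)O 5/6 · (3,2)X 0/4 · (3,3)O 1/2
Row 4: (4,0)O 4/4
Row 5: (5,0)O 2/2 · (5,1)O 3/3 · (5,2)O 3/3 · (5,3)O 2/2
Row 6: (6,3)O 2/2
Sum over 19 particles: 3/3 + 3/3 + 1/1 + 5/5 + 6/6 + 1/2 + 5/5 + 6/7 + 4/6 + 4/4 + 5/6 + 0/4 + 1/2 + 4/4 + 2/2 + 3/3 + 3/3 + 2/2 + 2/2 = 229/14; mean = 229/14 ÷ 19 = 229/266 = 0.860902… → 0.861.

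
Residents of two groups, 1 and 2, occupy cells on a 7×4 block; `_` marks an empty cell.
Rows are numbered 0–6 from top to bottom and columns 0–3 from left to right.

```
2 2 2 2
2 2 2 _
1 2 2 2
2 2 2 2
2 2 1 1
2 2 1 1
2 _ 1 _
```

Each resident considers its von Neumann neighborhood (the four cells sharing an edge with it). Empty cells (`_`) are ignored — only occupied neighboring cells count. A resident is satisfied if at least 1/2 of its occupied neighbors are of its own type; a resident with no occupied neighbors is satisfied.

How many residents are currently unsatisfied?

1

(0,0)2 2/2 satisfied
(0,1)2 3/3 satisfied
(0,2)2 3/3 satisfied
(0,3)2 1/1 satisfied
(1,0)2 2/3 satisfied
(1,1)2 4/4 satisfied
(1,2)2 3/3 satisfied
(2,0)1 0/3 not
(2,1)2 3/4 satisfied
(2,2)2 4/4 satisfied
(2,3)2 2/2 satisfied
(3,0)2 2/3 satisfied
(3,1)2 4/4 satisfied
(3,2)2 3/4 satisfied
(3,3)2 2/3 satisfied
(4,0)2 3/3 satisfied
(4,1)2 3/4 satisfied
(4,2)1 2/4 satisfied
(4,3)1 2/3 satisfied
(5,0)2 3/3 satisfied
(5,1)2 2/3 satisfied
(5,2)1 3/4 satisfied
(5,3)1 2/2 satisfied
(6,0)2 1/1 satisfied
(6,2)1 1/1 satisfied
Unsatisfied: (2,0) — 1 in total.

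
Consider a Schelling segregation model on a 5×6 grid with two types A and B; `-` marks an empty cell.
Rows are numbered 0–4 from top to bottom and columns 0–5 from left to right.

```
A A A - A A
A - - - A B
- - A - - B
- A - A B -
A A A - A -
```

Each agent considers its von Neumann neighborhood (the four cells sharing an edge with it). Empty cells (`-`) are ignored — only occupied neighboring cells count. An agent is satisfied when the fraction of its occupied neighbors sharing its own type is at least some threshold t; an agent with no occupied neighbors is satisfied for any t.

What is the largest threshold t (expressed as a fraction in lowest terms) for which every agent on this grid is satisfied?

0/1

Row 0: (0,0)A 2/2 · (0,1)A 2/2 · (0,2)A 1/1 · (0,4)A 2/2 · (0,5)A 1/2
Row 1: (1,0)A 1/1 · (1,4)A 1/2 · (1,5)B 1/3
Row 2: (2,2)A — no occupied neighbors · (2,5)B 1/1
Row 3: (3,1)A 1/1 · (3,3)A 0/1 · (3,4)B 0/2
Row 4: (4,0)A 1/1 · (4,1)A 3/3 · (4,2)A 1/1 · (4,4)A 0/1
The smallest same-type fraction is 0/1 at (3,3), which reduces to 0/1. Any threshold above that leaves this agent unsatisfied.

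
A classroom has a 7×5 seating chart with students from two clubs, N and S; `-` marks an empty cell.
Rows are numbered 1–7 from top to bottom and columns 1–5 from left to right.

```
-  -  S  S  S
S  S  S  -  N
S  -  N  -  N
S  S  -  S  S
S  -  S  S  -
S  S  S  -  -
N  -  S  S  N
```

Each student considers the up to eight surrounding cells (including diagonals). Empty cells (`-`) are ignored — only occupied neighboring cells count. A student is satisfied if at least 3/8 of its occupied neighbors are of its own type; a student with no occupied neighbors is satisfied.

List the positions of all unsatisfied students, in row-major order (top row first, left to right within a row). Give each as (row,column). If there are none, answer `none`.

(2,5), (3,3), (3,5), (7,1), (7,5)

(1,3)S 3/3 ✓
(1,4)S 3/4 ✓
(1,5)S 1/2 ✓
(2,1)S 2/2 ✓
(2,2)S 4/5 ✓
(2,3)S 3/4 ✓
(2,5)N 1/3 ✗
(3,1)S 4/4 ✓
(3,3)N 0/4 ✗
(3,5)N 1/3 ✗
(4,1)S 3/3 ✓
(4,2)S 4/5 ✓
(4,4)S 3/5 ✓
(4,5)S 2/3 ✓
(5,1)S 4/4 ✓
(5,3)S 5/5 ✓
(5,4)S 4/4 ✓
(6,1)S 2/3 ✓
(6,2)S 5/6 ✓
(6,3)S 5/5 ✓
(7,1)N 0/2 ✗
(7,3)S 3/3 ✓
(7,4)S 2/3 ✓
(7,5)N 0/1 ✗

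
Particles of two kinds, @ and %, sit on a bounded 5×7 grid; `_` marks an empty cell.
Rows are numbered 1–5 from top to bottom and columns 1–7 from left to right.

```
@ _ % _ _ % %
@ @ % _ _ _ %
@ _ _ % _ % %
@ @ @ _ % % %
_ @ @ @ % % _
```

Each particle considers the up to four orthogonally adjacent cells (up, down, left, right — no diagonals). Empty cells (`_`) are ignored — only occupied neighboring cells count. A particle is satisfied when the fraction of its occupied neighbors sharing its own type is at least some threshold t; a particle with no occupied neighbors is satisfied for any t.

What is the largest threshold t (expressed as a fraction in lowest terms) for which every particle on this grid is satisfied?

1/2

(1,1)@ 1/1
(1,3)% 1/1
(1,6)% 1/1
(1,7)% 2/2
(2,1)@ 3/3
(2,2)@ 1/2
(2,3)% 1/2
(2,7)% 2/2
(3,1)@ 2/2
(3,4)% — no occupied neighbors
(3,6)% 2/2
(3,7)% 3/3
(4,1)@ 2/2
(4,2)@ 3/3
(4,3)@ 2/2
(4,5)% 2/2
(4,6)% 4/4
(4,7)% 2/2
(5,2)@ 2/2
(5,3)@ 3/3
(5,4)@ 1/2
(5,5)% 2/3
(5,6)% 2/2
The smallest same-type fraction is 1/2 at (2,2), which reduces to 1/2. Any threshold above that leaves this particle unsatisfied.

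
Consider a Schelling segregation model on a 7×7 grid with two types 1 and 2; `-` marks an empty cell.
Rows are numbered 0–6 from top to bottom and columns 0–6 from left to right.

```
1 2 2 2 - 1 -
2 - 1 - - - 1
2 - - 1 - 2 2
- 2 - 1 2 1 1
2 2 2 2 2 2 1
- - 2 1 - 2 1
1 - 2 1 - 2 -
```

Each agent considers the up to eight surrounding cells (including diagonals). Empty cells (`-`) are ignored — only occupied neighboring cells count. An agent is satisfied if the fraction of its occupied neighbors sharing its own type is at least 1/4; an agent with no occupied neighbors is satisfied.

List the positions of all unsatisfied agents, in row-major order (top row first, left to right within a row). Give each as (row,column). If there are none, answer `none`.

Row 0: (0,0)1 0/2 unhappy · (0,1)2 2/4 ok · (0,2)2 2/3 ok · (0,3)2 1/2 ok · (0,5)1 1/1 ok
Row 1: (1,0)2 2/3 ok · (1,2)1 1/4 ok · (1,6)1 1/3 ok
Row 2: (2,0)2 2/2 ok · (2,3)1 2/3 ok · (2,5)2 2/5 ok · (2,6)2 1/4 ok
Row 3: (3,1)2 4/4 ok · (3,3)1 1/5 unhappy · (3,4)2 4/7 ok · (3,5)1 2/7 ok · (3,6)1 2/5 ok
Row 4: (4,0)2 2/2 ok · (4,1)2 4/4 ok · (4,2)2 4/6 ok · (4,3)2 4/6 ok · (4,4)2 4/7 ok · (4,5)2 3/7 ok · (4,6)1 3/5 ok
Row 5: (5,2)2 4/6 ok · (5,3)1 1/6 unhappy · (5,5)2 3/5 ok · (5,6)1 1/4 ok
Row 6: (6,0)1 0/0 ok · (6,2)2 1/3 ok · (6,3)1 1/3 ok · (6,5)2 1/2 ok

(0,0), (3,3), (5,3)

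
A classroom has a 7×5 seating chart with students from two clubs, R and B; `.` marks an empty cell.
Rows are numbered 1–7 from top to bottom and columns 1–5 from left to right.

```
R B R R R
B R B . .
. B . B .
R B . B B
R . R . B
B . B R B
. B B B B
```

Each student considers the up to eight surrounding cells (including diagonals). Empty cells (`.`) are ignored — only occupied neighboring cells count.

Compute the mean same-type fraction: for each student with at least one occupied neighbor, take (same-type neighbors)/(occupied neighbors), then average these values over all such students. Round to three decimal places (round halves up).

(1,1)R 1/3
(1,2)B 2/5
(1,3)R 2/4
(1,4)R 2/3
(1,5)R 1/1
(2,1)B 2/4
(2,2)R 2/6
(2,3)B 3/6
(3,2)B 3/5
(3,4)B 3/3
(4,1)R 1/3
(4,2)B 1/4
(4,4)B 3/4
(4,5)B 3/3
(5,1)R 1/3
(5,3)R 1/4
(5,5)B 3/4
(6,1)B 1/2
(6,3)B 3/5
(6,4)R 1/7
(6,5)B 3/4
(7,2)B 3/3
(7,3)B 3/4
(7,4)B 4/5
(7,5)B 2/3
Sum over 25 students: 1/3 + 2/5 + 2/4 + 2/3 + 1/1 + 2/4 + 2/6 + 3/6 + 3/5 + 3/3 + 1/3 + 1/4 + 3/4 + 3/3 + 1/3 + 1/4 + 3/4 + 1/2 + 3/5 + 1/7 + 3/4 + 3/3 + 3/4 + 4/5 + 2/3 = 3089/210; mean = 3089/210 ÷ 25 = 3089/5250 = 0.588380… → 0.588.

0.588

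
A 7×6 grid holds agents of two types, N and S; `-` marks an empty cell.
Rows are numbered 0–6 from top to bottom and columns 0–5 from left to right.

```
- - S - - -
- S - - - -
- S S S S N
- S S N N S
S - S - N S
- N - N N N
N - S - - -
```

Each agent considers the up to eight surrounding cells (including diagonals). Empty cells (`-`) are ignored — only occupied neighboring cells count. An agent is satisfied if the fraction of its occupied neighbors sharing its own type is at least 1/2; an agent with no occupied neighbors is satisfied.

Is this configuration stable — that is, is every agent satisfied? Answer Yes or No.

No

(0,2)S 1/1 ✓
(1,1)S 3/3 ✓
(2,1)S 4/4 ✓
(2,2)S 5/6 ✓
(2,3)S 3/5 ✓
(2,4)S 2/5 ✗
(2,5)N 1/3 ✗
(3,1)S 5/5 ✓
(3,2)S 5/6 ✓
(3,3)N 2/7 ✗
(3,4)N 3/7 ✗
(3,5)S 2/5 ✗
(4,0)S 1/2 ✓
(4,2)S 2/5 ✗
(4,4)N 5/7 ✓
(4,5)S 1/5 ✗
(5,1)N 1/4 ✗
(5,3)N 2/4 ✓
(5,4)N 3/4 ✓
(5,5)N 2/3 ✓
(6,0)N 1/1 ✓
(6,2)S 0/2 ✗
For instance (2,4) has only 2/5 same-type neighbors, below 1/2.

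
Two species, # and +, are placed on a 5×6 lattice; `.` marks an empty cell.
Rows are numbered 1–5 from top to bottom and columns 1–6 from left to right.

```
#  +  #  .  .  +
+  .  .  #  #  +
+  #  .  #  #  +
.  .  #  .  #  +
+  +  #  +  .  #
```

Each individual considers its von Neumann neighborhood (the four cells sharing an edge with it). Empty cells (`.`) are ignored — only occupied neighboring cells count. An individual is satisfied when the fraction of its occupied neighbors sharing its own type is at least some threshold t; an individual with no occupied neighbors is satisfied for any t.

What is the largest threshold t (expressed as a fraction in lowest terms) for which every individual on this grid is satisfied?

Row 1: (1,1)# 0/2 · (1,2)+ 0/2 · (1,3)# 0/1 · (1,6)+ 1/1
Row 2: (2,1)+ 1/2 · (2,4)# 2/2 · (2,5)# 2/3 · (2,6)+ 2/3
Row 3: (3,1)+ 1/2 · (3,2)# 0/1 · (3,4)# 2/2 · (3,5)# 3/4 · (3,6)+ 2/3
Row 4: (4,3)# 1/1 · (4,5)# 1/2 · (4,6)+ 1/3
Row 5: (5,1)+ 1/1 · (5,2)+ 1/2 · (5,3)# 1/3 · (5,4)+ 0/1 · (5,6)# 0/1
The smallest same-type fraction is 0/2 at (1,1), which reduces to 0/1. Any threshold above that leaves this individual unsatisfied.

0/1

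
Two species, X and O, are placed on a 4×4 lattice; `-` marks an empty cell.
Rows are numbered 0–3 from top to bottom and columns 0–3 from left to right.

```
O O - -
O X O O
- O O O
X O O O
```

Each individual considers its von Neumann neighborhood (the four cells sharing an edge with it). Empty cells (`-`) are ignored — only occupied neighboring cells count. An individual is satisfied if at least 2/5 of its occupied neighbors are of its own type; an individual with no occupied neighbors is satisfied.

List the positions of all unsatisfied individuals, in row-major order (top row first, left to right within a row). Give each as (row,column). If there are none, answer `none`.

Row 0: (0,0)O 2/2 ✓ · (0,1)O 1/2 ✓
Row 1: (1,0)O 1/2 ✓ · (1,1)X 0/4 ✗ · (1,2)O 2/3 ✓ · (1,3)O 2/2 ✓
Row 2: (2,1)O 2/3 ✓ · (2,2)O 4/4 ✓ · (2,3)O 3/3 ✓
Row 3: (3,0)X 0/1 ✗ · (3,1)O 2/3 ✓ · (3,2)O 3/3 ✓ · (3,3)O 2/2 ✓

(1,1), (3,0)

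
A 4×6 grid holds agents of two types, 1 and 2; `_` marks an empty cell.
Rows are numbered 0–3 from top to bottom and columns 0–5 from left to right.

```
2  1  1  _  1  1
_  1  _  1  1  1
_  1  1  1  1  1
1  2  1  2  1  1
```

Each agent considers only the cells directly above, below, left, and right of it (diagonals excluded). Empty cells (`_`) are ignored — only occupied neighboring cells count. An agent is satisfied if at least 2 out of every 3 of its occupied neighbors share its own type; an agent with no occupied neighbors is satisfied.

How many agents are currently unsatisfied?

(0,0)2 0/1 unhappy
(0,1)1 2/3 ok
(0,2)1 1/1 ok
(0,4)1 2/2 ok
(0,5)1 2/2 ok
(1,1)1 2/2 ok
(1,3)1 2/2 ok
(1,4)1 4/4 ok
(1,5)1 3/3 ok
(2,1)1 2/3 ok
(2,2)1 3/3 ok
(2,3)1 3/4 ok
(2,4)1 4/4 ok
(2,5)1 3/3 ok
(3,0)1 0/1 unhappy
(3,1)2 0/3 unhappy
(3,2)1 1/3 unhappy
(3,3)2 0/3 unhappy
(3,4)1 2/3 ok
(3,5)1 2/2 ok
Unsatisfied: (0,0), (3,0), (3,1), (3,2), (3,3) — 5 in total.

5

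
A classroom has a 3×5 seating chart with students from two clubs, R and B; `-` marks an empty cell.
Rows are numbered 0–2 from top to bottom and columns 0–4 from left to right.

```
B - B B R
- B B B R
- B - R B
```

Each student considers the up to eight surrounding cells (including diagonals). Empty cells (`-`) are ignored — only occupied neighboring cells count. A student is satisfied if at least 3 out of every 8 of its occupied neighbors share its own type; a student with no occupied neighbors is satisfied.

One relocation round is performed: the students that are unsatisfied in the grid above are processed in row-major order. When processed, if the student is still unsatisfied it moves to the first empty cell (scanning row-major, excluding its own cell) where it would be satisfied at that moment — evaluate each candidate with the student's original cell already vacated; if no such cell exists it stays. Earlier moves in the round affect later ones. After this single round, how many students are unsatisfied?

Initially unsatisfied (in order): (0,4), (2,3), (2,4).
  (0,4): no empty cell satisfies it; stays.
  (2,3): no empty cell satisfies it; stays.
  (2,4) → (0,1).
Resulting grid:
B B B B R
- B B B R
- B - R -
Unsatisfied now: (0,4), (2,3).

2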